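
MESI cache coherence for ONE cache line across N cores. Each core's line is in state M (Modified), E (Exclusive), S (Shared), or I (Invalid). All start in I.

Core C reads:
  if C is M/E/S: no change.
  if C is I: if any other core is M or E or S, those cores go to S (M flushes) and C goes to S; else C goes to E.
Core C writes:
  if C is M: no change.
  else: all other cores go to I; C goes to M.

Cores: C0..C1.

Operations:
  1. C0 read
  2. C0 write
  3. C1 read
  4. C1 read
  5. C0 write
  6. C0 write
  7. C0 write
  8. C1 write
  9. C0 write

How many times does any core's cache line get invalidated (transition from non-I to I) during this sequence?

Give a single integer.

Op 1: C0 read [C0 read from I: no other sharers -> C0=E (exclusive)] -> [E,I] (invalidations this op: 0; running total: 0)
Op 2: C0 write [C0 write: invalidate none -> C0=M] -> [M,I] (invalidations this op: 0; running total: 0)
Op 3: C1 read [C1 read from I: others=['C0=M'] -> C1=S, others downsized to S] -> [S,S] (invalidations this op: 0; running total: 0)
Op 4: C1 read [C1 read: already in S, no change] -> [S,S] (invalidations this op: 0; running total: 0)
Op 5: C0 write [C0 write: invalidate ['C1=S'] -> C0=M] -> [M,I] (invalidations this op: 1; running total: 1)
Op 6: C0 write [C0 write: already M (modified), no change] -> [M,I] (invalidations this op: 0; running total: 1)
Op 7: C0 write [C0 write: already M (modified), no change] -> [M,I] (invalidations this op: 0; running total: 1)
Op 8: C1 write [C1 write: invalidate ['C0=M'] -> C1=M] -> [I,M] (invalidations this op: 1; running total: 2)
Op 9: C0 write [C0 write: invalidate ['C1=M'] -> C0=M] -> [M,I] (invalidations this op: 1; running total: 3)

Answer: 3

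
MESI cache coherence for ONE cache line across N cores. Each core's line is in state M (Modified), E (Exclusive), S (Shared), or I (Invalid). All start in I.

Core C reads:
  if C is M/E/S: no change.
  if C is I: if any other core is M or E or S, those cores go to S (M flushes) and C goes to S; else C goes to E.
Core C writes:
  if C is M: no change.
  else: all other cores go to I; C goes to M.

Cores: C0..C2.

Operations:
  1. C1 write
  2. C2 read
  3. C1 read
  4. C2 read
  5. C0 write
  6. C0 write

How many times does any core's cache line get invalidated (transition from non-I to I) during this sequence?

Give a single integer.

Answer: 2

Derivation:
Op 1: C1 write [C1 write: invalidate none -> C1=M] -> [I,M,I] (invalidations this op: 0; running total: 0)
Op 2: C2 read [C2 read from I: others=['C1=M'] -> C2=S, others downsized to S] -> [I,S,S] (invalidations this op: 0; running total: 0)
Op 3: C1 read [C1 read: already in S, no change] -> [I,S,S] (invalidations this op: 0; running total: 0)
Op 4: C2 read [C2 read: already in S, no change] -> [I,S,S] (invalidations this op: 0; running total: 0)
Op 5: C0 write [C0 write: invalidate ['C1=S', 'C2=S'] -> C0=M] -> [M,I,I] (invalidations this op: 2; running total: 2)
Op 6: C0 write [C0 write: already M (modified), no change] -> [M,I,I] (invalidations this op: 0; running total: 2)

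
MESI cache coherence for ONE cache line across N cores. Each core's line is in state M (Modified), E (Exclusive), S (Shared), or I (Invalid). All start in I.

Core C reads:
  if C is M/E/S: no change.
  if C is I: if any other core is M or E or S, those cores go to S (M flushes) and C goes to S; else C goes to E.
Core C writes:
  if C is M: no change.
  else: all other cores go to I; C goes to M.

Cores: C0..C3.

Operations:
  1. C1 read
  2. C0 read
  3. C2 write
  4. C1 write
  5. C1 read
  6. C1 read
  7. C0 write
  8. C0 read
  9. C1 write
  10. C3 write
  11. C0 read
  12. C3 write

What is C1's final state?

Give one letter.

Answer: I

Derivation:
Op 1: C1 read [C1 read from I: no other sharers -> C1=E (exclusive)] -> [I,E,I,I]
Op 2: C0 read [C0 read from I: others=['C1=E'] -> C0=S, others downsized to S] -> [S,S,I,I]
Op 3: C2 write [C2 write: invalidate ['C0=S', 'C1=S'] -> C2=M] -> [I,I,M,I]
Op 4: C1 write [C1 write: invalidate ['C2=M'] -> C1=M] -> [I,M,I,I]
Op 5: C1 read [C1 read: already in M, no change] -> [I,M,I,I]
Op 6: C1 read [C1 read: already in M, no change] -> [I,M,I,I]
Op 7: C0 write [C0 write: invalidate ['C1=M'] -> C0=M] -> [M,I,I,I]
Op 8: C0 read [C0 read: already in M, no change] -> [M,I,I,I]
Op 9: C1 write [C1 write: invalidate ['C0=M'] -> C1=M] -> [I,M,I,I]
Op 10: C3 write [C3 write: invalidate ['C1=M'] -> C3=M] -> [I,I,I,M]
Op 11: C0 read [C0 read from I: others=['C3=M'] -> C0=S, others downsized to S] -> [S,I,I,S]
Op 12: C3 write [C3 write: invalidate ['C0=S'] -> C3=M] -> [I,I,I,M]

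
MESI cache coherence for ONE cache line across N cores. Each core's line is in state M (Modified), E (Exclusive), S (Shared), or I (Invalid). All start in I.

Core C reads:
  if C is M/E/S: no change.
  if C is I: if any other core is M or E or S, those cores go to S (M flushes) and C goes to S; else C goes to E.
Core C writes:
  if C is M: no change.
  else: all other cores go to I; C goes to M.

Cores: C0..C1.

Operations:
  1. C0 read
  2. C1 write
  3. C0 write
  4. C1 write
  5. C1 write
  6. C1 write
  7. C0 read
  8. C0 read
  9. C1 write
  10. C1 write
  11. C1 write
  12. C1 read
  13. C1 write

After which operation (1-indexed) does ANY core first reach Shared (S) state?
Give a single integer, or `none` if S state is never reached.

Answer: 7

Derivation:
Op 1: C0 read [C0 read from I: no other sharers -> C0=E (exclusive)] -> [E,I]
Op 2: C1 write [C1 write: invalidate ['C0=E'] -> C1=M] -> [I,M]
Op 3: C0 write [C0 write: invalidate ['C1=M'] -> C0=M] -> [M,I]
Op 4: C1 write [C1 write: invalidate ['C0=M'] -> C1=M] -> [I,M]
Op 5: C1 write [C1 write: already M (modified), no change] -> [I,M]
Op 6: C1 write [C1 write: already M (modified), no change] -> [I,M]
Op 7: C0 read [C0 read from I: others=['C1=M'] -> C0=S, others downsized to S] -> [S,S]
  -> First S state at op 7; remaining ops need not be traced.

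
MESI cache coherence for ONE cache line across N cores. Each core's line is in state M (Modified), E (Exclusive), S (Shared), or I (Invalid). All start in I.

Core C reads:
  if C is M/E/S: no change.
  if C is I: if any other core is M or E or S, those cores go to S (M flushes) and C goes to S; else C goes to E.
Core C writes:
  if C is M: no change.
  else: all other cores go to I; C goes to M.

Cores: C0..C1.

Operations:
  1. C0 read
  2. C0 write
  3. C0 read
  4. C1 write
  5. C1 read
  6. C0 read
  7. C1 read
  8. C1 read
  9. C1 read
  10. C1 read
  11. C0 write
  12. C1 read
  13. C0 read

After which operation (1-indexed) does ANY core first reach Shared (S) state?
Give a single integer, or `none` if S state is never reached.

Answer: 6

Derivation:
Op 1: C0 read [C0 read from I: no other sharers -> C0=E (exclusive)] -> [E,I]
Op 2: C0 write [C0 write: invalidate none -> C0=M] -> [M,I]
Op 3: C0 read [C0 read: already in M, no change] -> [M,I]
Op 4: C1 write [C1 write: invalidate ['C0=M'] -> C1=M] -> [I,M]
Op 5: C1 read [C1 read: already in M, no change] -> [I,M]
Op 6: C0 read [C0 read from I: others=['C1=M'] -> C0=S, others downsized to S] -> [S,S]
  -> First S state at op 6; remaining ops need not be traced.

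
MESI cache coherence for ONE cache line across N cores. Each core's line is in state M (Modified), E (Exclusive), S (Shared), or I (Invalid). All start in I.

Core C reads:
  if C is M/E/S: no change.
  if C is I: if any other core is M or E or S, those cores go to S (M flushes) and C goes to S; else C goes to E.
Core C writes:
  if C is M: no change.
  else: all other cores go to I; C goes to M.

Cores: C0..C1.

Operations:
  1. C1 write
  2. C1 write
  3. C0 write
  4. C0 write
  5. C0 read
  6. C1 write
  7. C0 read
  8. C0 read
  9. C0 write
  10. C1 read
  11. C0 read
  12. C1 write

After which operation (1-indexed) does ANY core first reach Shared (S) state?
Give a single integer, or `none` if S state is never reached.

Answer: 7

Derivation:
Op 1: C1 write [C1 write: invalidate none -> C1=M] -> [I,M]
Op 2: C1 write [C1 write: already M (modified), no change] -> [I,M]
Op 3: C0 write [C0 write: invalidate ['C1=M'] -> C0=M] -> [M,I]
Op 4: C0 write [C0 write: already M (modified), no change] -> [M,I]
Op 5: C0 read [C0 read: already in M, no change] -> [M,I]
Op 6: C1 write [C1 write: invalidate ['C0=M'] -> C1=M] -> [I,M]
Op 7: C0 read [C0 read from I: others=['C1=M'] -> C0=S, others downsized to S] -> [S,S]
  -> First S state at op 7; remaining ops need not be traced.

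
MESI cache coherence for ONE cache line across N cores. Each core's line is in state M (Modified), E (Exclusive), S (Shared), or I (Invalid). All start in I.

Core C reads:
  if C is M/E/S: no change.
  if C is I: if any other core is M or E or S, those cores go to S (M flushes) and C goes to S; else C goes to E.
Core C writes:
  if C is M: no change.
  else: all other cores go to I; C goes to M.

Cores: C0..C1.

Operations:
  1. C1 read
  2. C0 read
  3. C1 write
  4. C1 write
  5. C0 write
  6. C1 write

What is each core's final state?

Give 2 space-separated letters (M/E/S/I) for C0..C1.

Op 1: C1 read [C1 read from I: no other sharers -> C1=E (exclusive)] -> [I,E]
Op 2: C0 read [C0 read from I: others=['C1=E'] -> C0=S, others downsized to S] -> [S,S]
Op 3: C1 write [C1 write: invalidate ['C0=S'] -> C1=M] -> [I,M]
Op 4: C1 write [C1 write: already M (modified), no change] -> [I,M]
Op 5: C0 write [C0 write: invalidate ['C1=M'] -> C0=M] -> [M,I]
Op 6: C1 write [C1 write: invalidate ['C0=M'] -> C1=M] -> [I,M]

Answer: I M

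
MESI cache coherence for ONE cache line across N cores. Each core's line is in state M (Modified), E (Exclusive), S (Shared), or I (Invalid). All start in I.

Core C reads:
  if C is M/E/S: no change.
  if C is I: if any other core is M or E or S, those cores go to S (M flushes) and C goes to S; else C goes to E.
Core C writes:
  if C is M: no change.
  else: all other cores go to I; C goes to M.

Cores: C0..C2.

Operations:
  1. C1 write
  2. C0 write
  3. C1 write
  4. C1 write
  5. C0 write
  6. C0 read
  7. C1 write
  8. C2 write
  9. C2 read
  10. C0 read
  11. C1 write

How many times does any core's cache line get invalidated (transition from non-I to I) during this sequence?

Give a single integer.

Op 1: C1 write [C1 write: invalidate none -> C1=M] -> [I,M,I] (invalidations this op: 0; running total: 0)
Op 2: C0 write [C0 write: invalidate ['C1=M'] -> C0=M] -> [M,I,I] (invalidations this op: 1; running total: 1)
Op 3: C1 write [C1 write: invalidate ['C0=M'] -> C1=M] -> [I,M,I] (invalidations this op: 1; running total: 2)
Op 4: C1 write [C1 write: already M (modified), no change] -> [I,M,I] (invalidations this op: 0; running total: 2)
Op 5: C0 write [C0 write: invalidate ['C1=M'] -> C0=M] -> [M,I,I] (invalidations this op: 1; running total: 3)
Op 6: C0 read [C0 read: already in M, no change] -> [M,I,I] (invalidations this op: 0; running total: 3)
Op 7: C1 write [C1 write: invalidate ['C0=M'] -> C1=M] -> [I,M,I] (invalidations this op: 1; running total: 4)
Op 8: C2 write [C2 write: invalidate ['C1=M'] -> C2=M] -> [I,I,M] (invalidations this op: 1; running total: 5)
Op 9: C2 read [C2 read: already in M, no change] -> [I,I,M] (invalidations this op: 0; running total: 5)
Op 10: C0 read [C0 read from I: others=['C2=M'] -> C0=S, others downsized to S] -> [S,I,S] (invalidations this op: 0; running total: 5)
Op 11: C1 write [C1 write: invalidate ['C0=S', 'C2=S'] -> C1=M] -> [I,M,I] (invalidations this op: 2; running total: 7)

Answer: 7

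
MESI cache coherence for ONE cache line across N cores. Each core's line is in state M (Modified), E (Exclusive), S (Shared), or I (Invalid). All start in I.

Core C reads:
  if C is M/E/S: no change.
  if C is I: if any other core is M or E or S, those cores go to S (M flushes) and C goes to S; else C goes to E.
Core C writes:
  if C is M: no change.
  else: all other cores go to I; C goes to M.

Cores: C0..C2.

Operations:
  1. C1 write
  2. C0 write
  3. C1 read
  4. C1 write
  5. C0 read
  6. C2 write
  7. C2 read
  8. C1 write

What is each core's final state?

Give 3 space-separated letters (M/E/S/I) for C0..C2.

Op 1: C1 write [C1 write: invalidate none -> C1=M] -> [I,M,I]
Op 2: C0 write [C0 write: invalidate ['C1=M'] -> C0=M] -> [M,I,I]
Op 3: C1 read [C1 read from I: others=['C0=M'] -> C1=S, others downsized to S] -> [S,S,I]
Op 4: C1 write [C1 write: invalidate ['C0=S'] -> C1=M] -> [I,M,I]
Op 5: C0 read [C0 read from I: others=['C1=M'] -> C0=S, others downsized to S] -> [S,S,I]
Op 6: C2 write [C2 write: invalidate ['C0=S', 'C1=S'] -> C2=M] -> [I,I,M]
Op 7: C2 read [C2 read: already in M, no change] -> [I,I,M]
Op 8: C1 write [C1 write: invalidate ['C2=M'] -> C1=M] -> [I,M,I]

Answer: I M I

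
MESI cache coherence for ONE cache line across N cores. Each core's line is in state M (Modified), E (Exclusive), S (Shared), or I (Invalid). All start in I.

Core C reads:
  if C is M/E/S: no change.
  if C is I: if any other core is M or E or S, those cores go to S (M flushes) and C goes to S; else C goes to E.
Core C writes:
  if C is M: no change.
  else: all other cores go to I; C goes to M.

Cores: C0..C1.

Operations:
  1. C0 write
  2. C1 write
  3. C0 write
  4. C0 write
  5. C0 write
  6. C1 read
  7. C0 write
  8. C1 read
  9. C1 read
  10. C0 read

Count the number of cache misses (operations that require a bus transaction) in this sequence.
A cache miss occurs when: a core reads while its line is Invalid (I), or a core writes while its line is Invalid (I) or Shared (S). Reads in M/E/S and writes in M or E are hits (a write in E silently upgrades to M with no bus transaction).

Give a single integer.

Answer: 6

Derivation:
Op 1: C0 write [C0 write: invalidate none -> C0=M] -> [M,I] [MISS #1: write from I]
Op 2: C1 write [C1 write: invalidate ['C0=M'] -> C1=M] -> [I,M] [MISS #2: write from I]
Op 3: C0 write [C0 write: invalidate ['C1=M'] -> C0=M] -> [M,I] [MISS #3: write from I]
Op 4: C0 write [C0 write: already M (modified), no change] -> [M,I] [hit: write from M]
Op 5: C0 write [C0 write: already M (modified), no change] -> [M,I] [hit: write from M]
Op 6: C1 read [C1 read from I: others=['C0=M'] -> C1=S, others downsized to S] -> [S,S] [MISS #4: read from I]
Op 7: C0 write [C0 write: invalidate ['C1=S'] -> C0=M] -> [M,I] [MISS #5: write from S]
Op 8: C1 read [C1 read from I: others=['C0=M'] -> C1=S, others downsized to S] -> [S,S] [MISS #6: read from I]
Op 9: C1 read [C1 read: already in S, no change] -> [S,S] [hit: read from S]
Op 10: C0 read [C0 read: already in S, no change] -> [S,S] [hit: read from S]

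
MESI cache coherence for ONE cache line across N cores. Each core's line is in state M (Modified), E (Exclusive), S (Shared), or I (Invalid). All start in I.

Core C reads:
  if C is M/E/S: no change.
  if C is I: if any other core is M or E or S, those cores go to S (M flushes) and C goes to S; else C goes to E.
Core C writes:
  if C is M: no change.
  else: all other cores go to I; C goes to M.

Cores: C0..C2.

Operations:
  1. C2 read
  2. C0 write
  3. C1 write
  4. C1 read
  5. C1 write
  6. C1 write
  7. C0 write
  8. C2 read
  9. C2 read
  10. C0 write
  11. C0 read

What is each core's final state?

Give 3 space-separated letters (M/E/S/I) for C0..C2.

Op 1: C2 read [C2 read from I: no other sharers -> C2=E (exclusive)] -> [I,I,E]
Op 2: C0 write [C0 write: invalidate ['C2=E'] -> C0=M] -> [M,I,I]
Op 3: C1 write [C1 write: invalidate ['C0=M'] -> C1=M] -> [I,M,I]
Op 4: C1 read [C1 read: already in M, no change] -> [I,M,I]
Op 5: C1 write [C1 write: already M (modified), no change] -> [I,M,I]
Op 6: C1 write [C1 write: already M (modified), no change] -> [I,M,I]
Op 7: C0 write [C0 write: invalidate ['C1=M'] -> C0=M] -> [M,I,I]
Op 8: C2 read [C2 read from I: others=['C0=M'] -> C2=S, others downsized to S] -> [S,I,S]
Op 9: C2 read [C2 read: already in S, no change] -> [S,I,S]
Op 10: C0 write [C0 write: invalidate ['C2=S'] -> C0=M] -> [M,I,I]
Op 11: C0 read [C0 read: already in M, no change] -> [M,I,I]

Answer: M I I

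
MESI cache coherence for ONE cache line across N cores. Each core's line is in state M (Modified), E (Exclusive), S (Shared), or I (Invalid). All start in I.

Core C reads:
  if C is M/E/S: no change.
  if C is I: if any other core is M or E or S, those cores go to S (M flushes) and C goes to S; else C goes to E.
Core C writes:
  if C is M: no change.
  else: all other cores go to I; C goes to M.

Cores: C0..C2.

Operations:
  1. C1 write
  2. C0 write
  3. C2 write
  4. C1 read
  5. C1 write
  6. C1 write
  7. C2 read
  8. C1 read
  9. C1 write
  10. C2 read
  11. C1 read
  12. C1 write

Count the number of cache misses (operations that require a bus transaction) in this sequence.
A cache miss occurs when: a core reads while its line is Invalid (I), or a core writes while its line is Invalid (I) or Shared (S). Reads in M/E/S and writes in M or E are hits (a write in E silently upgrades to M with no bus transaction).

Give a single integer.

Answer: 9

Derivation:
Op 1: C1 write [C1 write: invalidate none -> C1=M] -> [I,M,I] [MISS #1: write from I]
Op 2: C0 write [C0 write: invalidate ['C1=M'] -> C0=M] -> [M,I,I] [MISS #2: write from I]
Op 3: C2 write [C2 write: invalidate ['C0=M'] -> C2=M] -> [I,I,M] [MISS #3: write from I]
Op 4: C1 read [C1 read from I: others=['C2=M'] -> C1=S, others downsized to S] -> [I,S,S] [MISS #4: read from I]
Op 5: C1 write [C1 write: invalidate ['C2=S'] -> C1=M] -> [I,M,I] [MISS #5: write from S]
Op 6: C1 write [C1 write: already M (modified), no change] -> [I,M,I] [hit: write from M]
Op 7: C2 read [C2 read from I: others=['C1=M'] -> C2=S, others downsized to S] -> [I,S,S] [MISS #6: read from I]
Op 8: C1 read [C1 read: already in S, no change] -> [I,S,S] [hit: read from S]
Op 9: C1 write [C1 write: invalidate ['C2=S'] -> C1=M] -> [I,M,I] [MISS #7: write from S]
Op 10: C2 read [C2 read from I: others=['C1=M'] -> C2=S, others downsized to S] -> [I,S,S] [MISS #8: read from I]
Op 11: C1 read [C1 read: already in S, no change] -> [I,S,S] [hit: read from S]
Op 12: C1 write [C1 write: invalidate ['C2=S'] -> C1=M] -> [I,M,I] [MISS #9: write from S]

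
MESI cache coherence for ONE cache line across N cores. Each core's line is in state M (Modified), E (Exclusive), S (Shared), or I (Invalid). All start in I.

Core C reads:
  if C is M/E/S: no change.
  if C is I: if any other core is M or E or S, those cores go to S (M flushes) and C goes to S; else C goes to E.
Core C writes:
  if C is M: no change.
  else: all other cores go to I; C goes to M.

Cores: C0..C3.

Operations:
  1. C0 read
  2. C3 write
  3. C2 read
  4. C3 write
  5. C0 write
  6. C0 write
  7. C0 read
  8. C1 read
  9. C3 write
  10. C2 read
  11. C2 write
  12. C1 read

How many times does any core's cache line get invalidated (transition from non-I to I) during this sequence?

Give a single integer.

Answer: 6

Derivation:
Op 1: C0 read [C0 read from I: no other sharers -> C0=E (exclusive)] -> [E,I,I,I] (invalidations this op: 0; running total: 0)
Op 2: C3 write [C3 write: invalidate ['C0=E'] -> C3=M] -> [I,I,I,M] (invalidations this op: 1; running total: 1)
Op 3: C2 read [C2 read from I: others=['C3=M'] -> C2=S, others downsized to S] -> [I,I,S,S] (invalidations this op: 0; running total: 1)
Op 4: C3 write [C3 write: invalidate ['C2=S'] -> C3=M] -> [I,I,I,M] (invalidations this op: 1; running total: 2)
Op 5: C0 write [C0 write: invalidate ['C3=M'] -> C0=M] -> [M,I,I,I] (invalidations this op: 1; running total: 3)
Op 6: C0 write [C0 write: already M (modified), no change] -> [M,I,I,I] (invalidations this op: 0; running total: 3)
Op 7: C0 read [C0 read: already in M, no change] -> [M,I,I,I] (invalidations this op: 0; running total: 3)
Op 8: C1 read [C1 read from I: others=['C0=M'] -> C1=S, others downsized to S] -> [S,S,I,I] (invalidations this op: 0; running total: 3)
Op 9: C3 write [C3 write: invalidate ['C0=S', 'C1=S'] -> C3=M] -> [I,I,I,M] (invalidations this op: 2; running total: 5)
Op 10: C2 read [C2 read from I: others=['C3=M'] -> C2=S, others downsized to S] -> [I,I,S,S] (invalidations this op: 0; running total: 5)
Op 11: C2 write [C2 write: invalidate ['C3=S'] -> C2=M] -> [I,I,M,I] (invalidations this op: 1; running total: 6)
Op 12: C1 read [C1 read from I: others=['C2=M'] -> C1=S, others downsized to S] -> [I,S,S,I] (invalidations this op: 0; running total: 6)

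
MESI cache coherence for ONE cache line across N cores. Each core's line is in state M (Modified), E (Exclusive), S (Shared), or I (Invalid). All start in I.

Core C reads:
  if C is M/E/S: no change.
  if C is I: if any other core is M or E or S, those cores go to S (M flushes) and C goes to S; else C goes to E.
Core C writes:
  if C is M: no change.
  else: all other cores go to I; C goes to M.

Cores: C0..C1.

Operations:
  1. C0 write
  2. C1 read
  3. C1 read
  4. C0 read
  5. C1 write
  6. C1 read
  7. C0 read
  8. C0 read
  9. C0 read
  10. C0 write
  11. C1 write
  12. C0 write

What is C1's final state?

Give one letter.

Answer: I

Derivation:
Op 1: C0 write [C0 write: invalidate none -> C0=M] -> [M,I]
Op 2: C1 read [C1 read from I: others=['C0=M'] -> C1=S, others downsized to S] -> [S,S]
Op 3: C1 read [C1 read: already in S, no change] -> [S,S]
Op 4: C0 read [C0 read: already in S, no change] -> [S,S]
Op 5: C1 write [C1 write: invalidate ['C0=S'] -> C1=M] -> [I,M]
Op 6: C1 read [C1 read: already in M, no change] -> [I,M]
Op 7: C0 read [C0 read from I: others=['C1=M'] -> C0=S, others downsized to S] -> [S,S]
Op 8: C0 read [C0 read: already in S, no change] -> [S,S]
Op 9: C0 read [C0 read: already in S, no change] -> [S,S]
Op 10: C0 write [C0 write: invalidate ['C1=S'] -> C0=M] -> [M,I]
Op 11: C1 write [C1 write: invalidate ['C0=M'] -> C1=M] -> [I,M]
Op 12: C0 write [C0 write: invalidate ['C1=M'] -> C0=M] -> [M,I]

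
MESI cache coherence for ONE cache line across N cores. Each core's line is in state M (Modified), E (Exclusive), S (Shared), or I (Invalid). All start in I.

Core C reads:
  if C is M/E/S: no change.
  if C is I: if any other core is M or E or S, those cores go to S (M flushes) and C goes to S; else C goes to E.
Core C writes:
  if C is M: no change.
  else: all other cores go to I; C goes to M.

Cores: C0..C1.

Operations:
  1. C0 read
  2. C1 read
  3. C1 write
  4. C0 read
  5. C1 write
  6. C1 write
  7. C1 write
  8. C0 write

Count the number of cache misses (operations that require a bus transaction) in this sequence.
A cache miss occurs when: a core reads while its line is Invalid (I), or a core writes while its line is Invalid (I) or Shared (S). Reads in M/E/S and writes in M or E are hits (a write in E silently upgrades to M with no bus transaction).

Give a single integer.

Answer: 6

Derivation:
Op 1: C0 read [C0 read from I: no other sharers -> C0=E (exclusive)] -> [E,I] [MISS #1: read from I]
Op 2: C1 read [C1 read from I: others=['C0=E'] -> C1=S, others downsized to S] -> [S,S] [MISS #2: read from I]
Op 3: C1 write [C1 write: invalidate ['C0=S'] -> C1=M] -> [I,M] [MISS #3: write from S]
Op 4: C0 read [C0 read from I: others=['C1=M'] -> C0=S, others downsized to S] -> [S,S] [MISS #4: read from I]
Op 5: C1 write [C1 write: invalidate ['C0=S'] -> C1=M] -> [I,M] [MISS #5: write from S]
Op 6: C1 write [C1 write: already M (modified), no change] -> [I,M] [hit: write from M]
Op 7: C1 write [C1 write: already M (modified), no change] -> [I,M] [hit: write from M]
Op 8: C0 write [C0 write: invalidate ['C1=M'] -> C0=M] -> [M,I] [MISS #6: write from I]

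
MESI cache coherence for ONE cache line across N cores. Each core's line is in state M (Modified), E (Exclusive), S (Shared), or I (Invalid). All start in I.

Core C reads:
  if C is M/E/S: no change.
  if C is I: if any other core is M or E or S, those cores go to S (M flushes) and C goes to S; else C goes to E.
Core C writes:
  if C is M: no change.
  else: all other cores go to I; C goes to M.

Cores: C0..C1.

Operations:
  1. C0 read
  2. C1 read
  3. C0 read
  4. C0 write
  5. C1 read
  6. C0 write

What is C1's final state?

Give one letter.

Answer: I

Derivation:
Op 1: C0 read [C0 read from I: no other sharers -> C0=E (exclusive)] -> [E,I]
Op 2: C1 read [C1 read from I: others=['C0=E'] -> C1=S, others downsized to S] -> [S,S]
Op 3: C0 read [C0 read: already in S, no change] -> [S,S]
Op 4: C0 write [C0 write: invalidate ['C1=S'] -> C0=M] -> [M,I]
Op 5: C1 read [C1 read from I: others=['C0=M'] -> C1=S, others downsized to S] -> [S,S]
Op 6: C0 write [C0 write: invalidate ['C1=S'] -> C0=M] -> [M,I]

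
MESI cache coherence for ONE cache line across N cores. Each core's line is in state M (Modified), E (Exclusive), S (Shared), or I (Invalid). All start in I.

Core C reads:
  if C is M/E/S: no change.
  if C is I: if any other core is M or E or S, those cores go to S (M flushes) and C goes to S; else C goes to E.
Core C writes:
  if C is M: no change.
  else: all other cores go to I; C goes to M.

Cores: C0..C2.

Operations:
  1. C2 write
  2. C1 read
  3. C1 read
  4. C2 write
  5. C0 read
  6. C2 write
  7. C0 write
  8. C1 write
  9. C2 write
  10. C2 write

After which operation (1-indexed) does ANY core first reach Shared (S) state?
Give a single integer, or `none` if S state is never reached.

Answer: 2

Derivation:
Op 1: C2 write [C2 write: invalidate none -> C2=M] -> [I,I,M]
Op 2: C1 read [C1 read from I: others=['C2=M'] -> C1=S, others downsized to S] -> [I,S,S]
  -> First S state at op 2; remaining ops need not be traced.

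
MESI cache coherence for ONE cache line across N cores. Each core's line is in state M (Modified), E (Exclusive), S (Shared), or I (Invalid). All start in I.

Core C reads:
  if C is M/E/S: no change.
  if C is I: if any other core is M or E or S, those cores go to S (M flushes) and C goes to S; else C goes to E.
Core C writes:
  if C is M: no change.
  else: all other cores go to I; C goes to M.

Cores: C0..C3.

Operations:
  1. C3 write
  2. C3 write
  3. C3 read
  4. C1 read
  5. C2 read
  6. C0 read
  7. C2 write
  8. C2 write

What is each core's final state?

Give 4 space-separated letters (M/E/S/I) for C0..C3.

Answer: I I M I

Derivation:
Op 1: C3 write [C3 write: invalidate none -> C3=M] -> [I,I,I,M]
Op 2: C3 write [C3 write: already M (modified), no change] -> [I,I,I,M]
Op 3: C3 read [C3 read: already in M, no change] -> [I,I,I,M]
Op 4: C1 read [C1 read from I: others=['C3=M'] -> C1=S, others downsized to S] -> [I,S,I,S]
Op 5: C2 read [C2 read from I: others=['C1=S', 'C3=S'] -> C2=S, others downsized to S] -> [I,S,S,S]
Op 6: C0 read [C0 read from I: others=['C1=S', 'C2=S', 'C3=S'] -> C0=S, others downsized to S] -> [S,S,S,S]
Op 7: C2 write [C2 write: invalidate ['C0=S', 'C1=S', 'C3=S'] -> C2=M] -> [I,I,M,I]
Op 8: C2 write [C2 write: already M (modified), no change] -> [I,I,M,I]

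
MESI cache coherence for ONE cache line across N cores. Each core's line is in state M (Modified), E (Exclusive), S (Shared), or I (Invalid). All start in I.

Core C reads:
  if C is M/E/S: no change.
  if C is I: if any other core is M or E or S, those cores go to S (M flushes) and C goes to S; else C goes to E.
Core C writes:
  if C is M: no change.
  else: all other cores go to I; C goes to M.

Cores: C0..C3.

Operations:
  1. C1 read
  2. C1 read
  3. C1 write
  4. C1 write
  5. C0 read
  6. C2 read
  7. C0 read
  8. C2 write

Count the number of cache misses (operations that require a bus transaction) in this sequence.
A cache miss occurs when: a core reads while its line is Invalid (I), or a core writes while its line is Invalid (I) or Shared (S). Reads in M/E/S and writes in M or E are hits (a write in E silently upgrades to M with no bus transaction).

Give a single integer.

Op 1: C1 read [C1 read from I: no other sharers -> C1=E (exclusive)] -> [I,E,I,I] [MISS #1: read from I]
Op 2: C1 read [C1 read: already in E, no change] -> [I,E,I,I] [hit: read from E]
Op 3: C1 write [C1 write: invalidate none -> C1=M] -> [I,M,I,I] [hit: write from E is a silent E->M upgrade, no bus transaction]
Op 4: C1 write [C1 write: already M (modified), no change] -> [I,M,I,I] [hit: write from M]
Op 5: C0 read [C0 read from I: others=['C1=M'] -> C0=S, others downsized to S] -> [S,S,I,I] [MISS #2: read from I]
Op 6: C2 read [C2 read from I: others=['C0=S', 'C1=S'] -> C2=S, others downsized to S] -> [S,S,S,I] [MISS #3: read from I]
Op 7: C0 read [C0 read: already in S, no change] -> [S,S,S,I] [hit: read from S]
Op 8: C2 write [C2 write: invalidate ['C0=S', 'C1=S'] -> C2=M] -> [I,I,M,I] [MISS #4: write from S]

Answer: 4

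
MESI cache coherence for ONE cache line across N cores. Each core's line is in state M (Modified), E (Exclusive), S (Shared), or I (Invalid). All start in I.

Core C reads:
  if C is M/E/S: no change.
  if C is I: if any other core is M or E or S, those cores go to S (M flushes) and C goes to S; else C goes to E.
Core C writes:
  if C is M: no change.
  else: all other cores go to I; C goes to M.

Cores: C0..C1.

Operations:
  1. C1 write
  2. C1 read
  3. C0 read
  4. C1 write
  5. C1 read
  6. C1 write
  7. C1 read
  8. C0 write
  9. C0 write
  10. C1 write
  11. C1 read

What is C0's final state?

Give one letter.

Op 1: C1 write [C1 write: invalidate none -> C1=M] -> [I,M]
Op 2: C1 read [C1 read: already in M, no change] -> [I,M]
Op 3: C0 read [C0 read from I: others=['C1=M'] -> C0=S, others downsized to S] -> [S,S]
Op 4: C1 write [C1 write: invalidate ['C0=S'] -> C1=M] -> [I,M]
Op 5: C1 read [C1 read: already in M, no change] -> [I,M]
Op 6: C1 write [C1 write: already M (modified), no change] -> [I,M]
Op 7: C1 read [C1 read: already in M, no change] -> [I,M]
Op 8: C0 write [C0 write: invalidate ['C1=M'] -> C0=M] -> [M,I]
Op 9: C0 write [C0 write: already M (modified), no change] -> [M,I]
Op 10: C1 write [C1 write: invalidate ['C0=M'] -> C1=M] -> [I,M]
Op 11: C1 read [C1 read: already in M, no change] -> [I,M]

Answer: I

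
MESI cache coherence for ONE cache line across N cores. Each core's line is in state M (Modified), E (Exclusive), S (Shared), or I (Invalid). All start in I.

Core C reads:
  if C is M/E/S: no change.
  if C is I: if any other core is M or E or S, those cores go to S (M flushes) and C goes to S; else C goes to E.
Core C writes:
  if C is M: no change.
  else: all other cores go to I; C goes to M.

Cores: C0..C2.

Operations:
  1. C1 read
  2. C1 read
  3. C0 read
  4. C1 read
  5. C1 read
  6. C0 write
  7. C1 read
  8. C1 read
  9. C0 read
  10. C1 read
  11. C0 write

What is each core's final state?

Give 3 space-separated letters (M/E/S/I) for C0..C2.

Answer: M I I

Derivation:
Op 1: C1 read [C1 read from I: no other sharers -> C1=E (exclusive)] -> [I,E,I]
Op 2: C1 read [C1 read: already in E, no change] -> [I,E,I]
Op 3: C0 read [C0 read from I: others=['C1=E'] -> C0=S, others downsized to S] -> [S,S,I]
Op 4: C1 read [C1 read: already in S, no change] -> [S,S,I]
Op 5: C1 read [C1 read: already in S, no change] -> [S,S,I]
Op 6: C0 write [C0 write: invalidate ['C1=S'] -> C0=M] -> [M,I,I]
Op 7: C1 read [C1 read from I: others=['C0=M'] -> C1=S, others downsized to S] -> [S,S,I]
Op 8: C1 read [C1 read: already in S, no change] -> [S,S,I]
Op 9: C0 read [C0 read: already in S, no change] -> [S,S,I]
Op 10: C1 read [C1 read: already in S, no change] -> [S,S,I]
Op 11: C0 write [C0 write: invalidate ['C1=S'] -> C0=M] -> [M,I,I]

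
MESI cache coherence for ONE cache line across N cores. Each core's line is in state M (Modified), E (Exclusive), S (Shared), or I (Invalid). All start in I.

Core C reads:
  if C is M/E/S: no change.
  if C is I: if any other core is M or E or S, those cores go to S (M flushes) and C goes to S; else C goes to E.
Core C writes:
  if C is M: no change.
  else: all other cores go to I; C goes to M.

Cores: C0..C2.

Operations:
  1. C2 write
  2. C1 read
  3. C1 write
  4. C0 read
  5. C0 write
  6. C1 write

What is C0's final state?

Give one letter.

Answer: I

Derivation:
Op 1: C2 write [C2 write: invalidate none -> C2=M] -> [I,I,M]
Op 2: C1 read [C1 read from I: others=['C2=M'] -> C1=S, others downsized to S] -> [I,S,S]
Op 3: C1 write [C1 write: invalidate ['C2=S'] -> C1=M] -> [I,M,I]
Op 4: C0 read [C0 read from I: others=['C1=M'] -> C0=S, others downsized to S] -> [S,S,I]
Op 5: C0 write [C0 write: invalidate ['C1=S'] -> C0=M] -> [M,I,I]
Op 6: C1 write [C1 write: invalidate ['C0=M'] -> C1=M] -> [I,M,I]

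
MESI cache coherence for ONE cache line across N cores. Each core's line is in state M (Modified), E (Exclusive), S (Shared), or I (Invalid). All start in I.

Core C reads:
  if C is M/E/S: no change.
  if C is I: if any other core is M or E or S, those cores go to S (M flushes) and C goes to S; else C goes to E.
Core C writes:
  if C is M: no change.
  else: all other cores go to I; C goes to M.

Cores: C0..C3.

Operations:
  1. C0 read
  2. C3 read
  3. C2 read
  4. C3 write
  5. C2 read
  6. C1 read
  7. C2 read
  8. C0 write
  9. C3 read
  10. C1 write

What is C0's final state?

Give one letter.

Answer: I

Derivation:
Op 1: C0 read [C0 read from I: no other sharers -> C0=E (exclusive)] -> [E,I,I,I]
Op 2: C3 read [C3 read from I: others=['C0=E'] -> C3=S, others downsized to S] -> [S,I,I,S]
Op 3: C2 read [C2 read from I: others=['C0=S', 'C3=S'] -> C2=S, others downsized to S] -> [S,I,S,S]
Op 4: C3 write [C3 write: invalidate ['C0=S', 'C2=S'] -> C3=M] -> [I,I,I,M]
Op 5: C2 read [C2 read from I: others=['C3=M'] -> C2=S, others downsized to S] -> [I,I,S,S]
Op 6: C1 read [C1 read from I: others=['C2=S', 'C3=S'] -> C1=S, others downsized to S] -> [I,S,S,S]
Op 7: C2 read [C2 read: already in S, no change] -> [I,S,S,S]
Op 8: C0 write [C0 write: invalidate ['C1=S', 'C2=S', 'C3=S'] -> C0=M] -> [M,I,I,I]
Op 9: C3 read [C3 read from I: others=['C0=M'] -> C3=S, others downsized to S] -> [S,I,I,S]
Op 10: C1 write [C1 write: invalidate ['C0=S', 'C3=S'] -> C1=M] -> [I,M,I,I]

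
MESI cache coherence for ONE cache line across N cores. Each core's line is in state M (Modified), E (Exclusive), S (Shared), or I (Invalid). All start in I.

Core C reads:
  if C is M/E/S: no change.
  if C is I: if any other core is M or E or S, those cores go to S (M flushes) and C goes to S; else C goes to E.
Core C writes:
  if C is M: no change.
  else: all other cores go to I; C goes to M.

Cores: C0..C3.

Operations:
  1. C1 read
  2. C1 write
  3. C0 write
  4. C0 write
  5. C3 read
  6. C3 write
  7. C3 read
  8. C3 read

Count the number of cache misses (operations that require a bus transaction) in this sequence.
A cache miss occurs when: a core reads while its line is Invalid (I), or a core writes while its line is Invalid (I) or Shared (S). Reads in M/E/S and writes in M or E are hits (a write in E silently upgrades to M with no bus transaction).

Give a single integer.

Op 1: C1 read [C1 read from I: no other sharers -> C1=E (exclusive)] -> [I,E,I,I] [MISS #1: read from I]
Op 2: C1 write [C1 write: invalidate none -> C1=M] -> [I,M,I,I] [hit: write from E is a silent E->M upgrade, no bus transaction]
Op 3: C0 write [C0 write: invalidate ['C1=M'] -> C0=M] -> [M,I,I,I] [MISS #2: write from I]
Op 4: C0 write [C0 write: already M (modified), no change] -> [M,I,I,I] [hit: write from M]
Op 5: C3 read [C3 read from I: others=['C0=M'] -> C3=S, others downsized to S] -> [S,I,I,S] [MISS #3: read from I]
Op 6: C3 write [C3 write: invalidate ['C0=S'] -> C3=M] -> [I,I,I,M] [MISS #4: write from S]
Op 7: C3 read [C3 read: already in M, no change] -> [I,I,I,M] [hit: read from M]
Op 8: C3 read [C3 read: already in M, no change] -> [I,I,I,M] [hit: read from M]

Answer: 4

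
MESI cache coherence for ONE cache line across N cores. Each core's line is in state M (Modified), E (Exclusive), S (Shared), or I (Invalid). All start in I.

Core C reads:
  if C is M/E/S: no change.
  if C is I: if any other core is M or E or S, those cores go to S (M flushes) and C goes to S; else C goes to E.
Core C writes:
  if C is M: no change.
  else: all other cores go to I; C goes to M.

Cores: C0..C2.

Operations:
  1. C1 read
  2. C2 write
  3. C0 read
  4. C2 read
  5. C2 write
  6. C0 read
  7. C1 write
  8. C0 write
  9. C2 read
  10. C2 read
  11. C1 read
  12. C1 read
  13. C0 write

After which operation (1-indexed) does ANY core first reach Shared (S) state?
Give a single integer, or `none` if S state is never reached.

Op 1: C1 read [C1 read from I: no other sharers -> C1=E (exclusive)] -> [I,E,I]
Op 2: C2 write [C2 write: invalidate ['C1=E'] -> C2=M] -> [I,I,M]
Op 3: C0 read [C0 read from I: others=['C2=M'] -> C0=S, others downsized to S] -> [S,I,S]
  -> First S state at op 3; remaining ops need not be traced.

Answer: 3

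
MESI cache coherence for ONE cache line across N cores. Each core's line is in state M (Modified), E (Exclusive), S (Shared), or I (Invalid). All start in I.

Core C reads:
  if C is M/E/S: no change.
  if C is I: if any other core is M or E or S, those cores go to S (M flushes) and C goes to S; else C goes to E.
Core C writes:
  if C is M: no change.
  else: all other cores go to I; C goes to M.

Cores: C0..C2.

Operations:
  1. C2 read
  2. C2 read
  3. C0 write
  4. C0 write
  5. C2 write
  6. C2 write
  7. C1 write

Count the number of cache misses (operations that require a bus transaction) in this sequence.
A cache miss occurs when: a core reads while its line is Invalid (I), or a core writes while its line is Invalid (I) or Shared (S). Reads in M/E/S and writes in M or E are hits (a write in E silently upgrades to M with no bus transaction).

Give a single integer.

Op 1: C2 read [C2 read from I: no other sharers -> C2=E (exclusive)] -> [I,I,E] [MISS #1: read from I]
Op 2: C2 read [C2 read: already in E, no change] -> [I,I,E] [hit: read from E]
Op 3: C0 write [C0 write: invalidate ['C2=E'] -> C0=M] -> [M,I,I] [MISS #2: write from I]
Op 4: C0 write [C0 write: already M (modified), no change] -> [M,I,I] [hit: write from M]
Op 5: C2 write [C2 write: invalidate ['C0=M'] -> C2=M] -> [I,I,M] [MISS #3: write from I]
Op 6: C2 write [C2 write: already M (modified), no change] -> [I,I,M] [hit: write from M]
Op 7: C1 write [C1 write: invalidate ['C2=M'] -> C1=M] -> [I,M,I] [MISS #4: write from I]

Answer: 4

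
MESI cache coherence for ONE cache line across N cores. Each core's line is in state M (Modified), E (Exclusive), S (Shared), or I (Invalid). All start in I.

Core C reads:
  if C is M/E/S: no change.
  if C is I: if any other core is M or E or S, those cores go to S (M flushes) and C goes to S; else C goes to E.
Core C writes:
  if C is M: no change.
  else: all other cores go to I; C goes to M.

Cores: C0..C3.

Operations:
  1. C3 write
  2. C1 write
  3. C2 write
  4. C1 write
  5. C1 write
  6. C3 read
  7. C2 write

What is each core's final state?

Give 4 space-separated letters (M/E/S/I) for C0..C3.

Answer: I I M I

Derivation:
Op 1: C3 write [C3 write: invalidate none -> C3=M] -> [I,I,I,M]
Op 2: C1 write [C1 write: invalidate ['C3=M'] -> C1=M] -> [I,M,I,I]
Op 3: C2 write [C2 write: invalidate ['C1=M'] -> C2=M] -> [I,I,M,I]
Op 4: C1 write [C1 write: invalidate ['C2=M'] -> C1=M] -> [I,M,I,I]
Op 5: C1 write [C1 write: already M (modified), no change] -> [I,M,I,I]
Op 6: C3 read [C3 read from I: others=['C1=M'] -> C3=S, others downsized to S] -> [I,S,I,S]
Op 7: C2 write [C2 write: invalidate ['C1=S', 'C3=S'] -> C2=M] -> [I,I,M,I]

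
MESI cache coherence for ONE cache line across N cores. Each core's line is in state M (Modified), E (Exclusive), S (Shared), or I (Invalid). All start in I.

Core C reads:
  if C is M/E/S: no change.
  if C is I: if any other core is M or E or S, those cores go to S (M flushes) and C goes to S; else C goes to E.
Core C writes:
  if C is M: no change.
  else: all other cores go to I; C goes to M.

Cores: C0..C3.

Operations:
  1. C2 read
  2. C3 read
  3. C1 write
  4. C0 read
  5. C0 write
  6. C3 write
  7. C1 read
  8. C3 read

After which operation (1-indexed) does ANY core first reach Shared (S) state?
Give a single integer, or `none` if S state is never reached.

Op 1: C2 read [C2 read from I: no other sharers -> C2=E (exclusive)] -> [I,I,E,I]
Op 2: C3 read [C3 read from I: others=['C2=E'] -> C3=S, others downsized to S] -> [I,I,S,S]
  -> First S state at op 2; remaining ops need not be traced.

Answer: 2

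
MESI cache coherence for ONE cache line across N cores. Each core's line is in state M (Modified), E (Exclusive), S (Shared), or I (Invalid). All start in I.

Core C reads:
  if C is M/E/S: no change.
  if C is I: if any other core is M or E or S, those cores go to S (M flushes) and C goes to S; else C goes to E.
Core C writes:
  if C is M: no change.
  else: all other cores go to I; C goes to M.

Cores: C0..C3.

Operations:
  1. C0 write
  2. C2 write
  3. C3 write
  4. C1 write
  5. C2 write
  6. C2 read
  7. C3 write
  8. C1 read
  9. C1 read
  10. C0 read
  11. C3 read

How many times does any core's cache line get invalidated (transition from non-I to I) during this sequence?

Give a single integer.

Answer: 5

Derivation:
Op 1: C0 write [C0 write: invalidate none -> C0=M] -> [M,I,I,I] (invalidations this op: 0; running total: 0)
Op 2: C2 write [C2 write: invalidate ['C0=M'] -> C2=M] -> [I,I,M,I] (invalidations this op: 1; running total: 1)
Op 3: C3 write [C3 write: invalidate ['C2=M'] -> C3=M] -> [I,I,I,M] (invalidations this op: 1; running total: 2)
Op 4: C1 write [C1 write: invalidate ['C3=M'] -> C1=M] -> [I,M,I,I] (invalidations this op: 1; running total: 3)
Op 5: C2 write [C2 write: invalidate ['C1=M'] -> C2=M] -> [I,I,M,I] (invalidations this op: 1; running total: 4)
Op 6: C2 read [C2 read: already in M, no change] -> [I,I,M,I] (invalidations this op: 0; running total: 4)
Op 7: C3 write [C3 write: invalidate ['C2=M'] -> C3=M] -> [I,I,I,M] (invalidations this op: 1; running total: 5)
Op 8: C1 read [C1 read from I: others=['C3=M'] -> C1=S, others downsized to S] -> [I,S,I,S] (invalidations this op: 0; running total: 5)
Op 9: C1 read [C1 read: already in S, no change] -> [I,S,I,S] (invalidations this op: 0; running total: 5)
Op 10: C0 read [C0 read from I: others=['C1=S', 'C3=S'] -> C0=S, others downsized to S] -> [S,S,I,S] (invalidations this op: 0; running total: 5)
Op 11: C3 read [C3 read: already in S, no change] -> [S,S,I,S] (invalidations this op: 0; running total: 5)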